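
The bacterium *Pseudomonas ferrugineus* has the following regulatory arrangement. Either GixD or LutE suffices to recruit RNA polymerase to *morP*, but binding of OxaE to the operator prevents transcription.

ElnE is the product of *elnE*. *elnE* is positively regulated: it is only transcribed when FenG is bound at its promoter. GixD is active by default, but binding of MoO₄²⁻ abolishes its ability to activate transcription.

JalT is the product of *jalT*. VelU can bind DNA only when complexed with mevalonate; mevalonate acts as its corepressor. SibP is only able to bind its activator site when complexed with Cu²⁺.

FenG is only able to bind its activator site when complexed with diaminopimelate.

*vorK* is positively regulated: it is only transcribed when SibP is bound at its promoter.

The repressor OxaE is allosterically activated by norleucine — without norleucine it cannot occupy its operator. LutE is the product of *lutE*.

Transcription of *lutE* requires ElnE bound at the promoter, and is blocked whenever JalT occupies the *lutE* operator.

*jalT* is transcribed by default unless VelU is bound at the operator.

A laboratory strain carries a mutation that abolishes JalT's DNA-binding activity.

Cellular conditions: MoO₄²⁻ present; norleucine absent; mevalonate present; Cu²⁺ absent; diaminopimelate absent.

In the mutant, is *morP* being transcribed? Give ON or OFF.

MoO₄²⁻ is present, so GixD is inactive.
Diaminopimelate is absent, so FenG is inactive.
Required activator FenG is absent, so *elnE* is not transcribed.
So ElnE is not produced.
JalT is non-functional in this strain, so it has no effect.
Required activator ElnE is absent, so *lutE* is not transcribed.
So LutE is not produced.
Norleucine is absent, so OxaE is inactive.
No activator is available at the *morP* promoter, so *morP* is not transcribed.

OFF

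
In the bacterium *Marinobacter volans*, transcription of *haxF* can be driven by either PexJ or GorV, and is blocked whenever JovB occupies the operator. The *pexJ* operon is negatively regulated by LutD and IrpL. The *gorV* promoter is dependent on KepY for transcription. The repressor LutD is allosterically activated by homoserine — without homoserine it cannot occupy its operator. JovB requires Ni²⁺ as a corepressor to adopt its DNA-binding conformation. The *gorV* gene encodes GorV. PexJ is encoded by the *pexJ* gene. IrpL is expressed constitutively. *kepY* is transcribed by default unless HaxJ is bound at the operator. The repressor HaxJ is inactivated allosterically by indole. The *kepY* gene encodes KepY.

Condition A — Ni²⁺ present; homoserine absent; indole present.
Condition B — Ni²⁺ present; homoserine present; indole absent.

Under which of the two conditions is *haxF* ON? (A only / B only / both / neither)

neither

Condition A:
Ni²⁺ is present, so JovB is active.
Homoserine is absent, so LutD is inactive.
IrpL is produced constitutively and is active.
With repressor IrpL bound, *pexJ* is not transcribed.
So PexJ is not produced.
Indole is present, so HaxJ is inactive.
With no repressor bound, *kepY* is transcribed.
So KepY is produced and active.
No repressor is bound and KepY is active, so *gorV* is transcribed.
So GorV is produced and active.
With repressor JovB bound, *haxF* is not transcribed.
→ *haxF* is OFF in A.
Condition B:
Ni²⁺ is present, so JovB is active.
Homoserine is present, so LutD is active.
IrpL is produced constitutively and is active.
With repressor LutD bound, *pexJ* is not transcribed.
So PexJ is not produced.
Indole is absent, so HaxJ is active.
With repressor HaxJ bound, *kepY* is not transcribed.
So KepY is not produced.
Required activator KepY is absent, so *gorV* is not transcribed.
So GorV is not produced.
With repressor JovB bound, *haxF* is not transcribed.
→ *haxF* is OFF in B.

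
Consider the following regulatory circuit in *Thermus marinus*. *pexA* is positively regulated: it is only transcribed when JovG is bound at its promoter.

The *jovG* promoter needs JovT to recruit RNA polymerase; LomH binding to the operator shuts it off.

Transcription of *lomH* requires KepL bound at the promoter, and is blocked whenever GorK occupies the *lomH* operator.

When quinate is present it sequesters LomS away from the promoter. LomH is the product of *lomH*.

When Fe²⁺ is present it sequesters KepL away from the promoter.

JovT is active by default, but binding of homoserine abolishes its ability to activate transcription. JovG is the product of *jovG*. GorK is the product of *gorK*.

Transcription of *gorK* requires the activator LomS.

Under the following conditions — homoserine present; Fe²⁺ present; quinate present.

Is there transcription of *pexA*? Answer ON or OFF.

Quinate is present, so LomS is inactive.
Required activator LomS is absent, so *gorK* is not transcribed.
So GorK is not produced.
Fe²⁺ is present, so KepL is inactive.
Required activator KepL is absent, so *lomH* is not transcribed.
So LomH is not produced.
Homoserine is present, so JovT is inactive.
Required activator JovT is absent, so *jovG* is not transcribed.
So JovG is not produced.
Required activator JovG is absent, so *pexA* is not transcribed.

OFF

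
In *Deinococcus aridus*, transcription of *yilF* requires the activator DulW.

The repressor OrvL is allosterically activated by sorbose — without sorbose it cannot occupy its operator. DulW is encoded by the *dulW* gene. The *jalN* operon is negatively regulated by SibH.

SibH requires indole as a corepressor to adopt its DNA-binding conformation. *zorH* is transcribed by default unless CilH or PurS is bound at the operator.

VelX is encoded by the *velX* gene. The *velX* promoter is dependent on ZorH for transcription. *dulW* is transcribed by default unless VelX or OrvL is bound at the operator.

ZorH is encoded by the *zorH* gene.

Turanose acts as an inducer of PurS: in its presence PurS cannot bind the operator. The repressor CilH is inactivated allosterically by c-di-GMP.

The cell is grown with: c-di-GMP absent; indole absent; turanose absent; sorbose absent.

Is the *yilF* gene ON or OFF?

c-di-GMP is absent, so CilH is active.
Turanose is absent, so PurS is active.
With repressor CilH bound, *zorH* is not transcribed.
So ZorH is not produced.
Required activator ZorH is absent, so *velX* is not transcribed.
So VelX is not produced.
Sorbose is absent, so OrvL is inactive.
With no repressor bound, *dulW* is transcribed.
So DulW is produced and active.
No repressor is bound and DulW is active, so *yilF* is transcribed.

ON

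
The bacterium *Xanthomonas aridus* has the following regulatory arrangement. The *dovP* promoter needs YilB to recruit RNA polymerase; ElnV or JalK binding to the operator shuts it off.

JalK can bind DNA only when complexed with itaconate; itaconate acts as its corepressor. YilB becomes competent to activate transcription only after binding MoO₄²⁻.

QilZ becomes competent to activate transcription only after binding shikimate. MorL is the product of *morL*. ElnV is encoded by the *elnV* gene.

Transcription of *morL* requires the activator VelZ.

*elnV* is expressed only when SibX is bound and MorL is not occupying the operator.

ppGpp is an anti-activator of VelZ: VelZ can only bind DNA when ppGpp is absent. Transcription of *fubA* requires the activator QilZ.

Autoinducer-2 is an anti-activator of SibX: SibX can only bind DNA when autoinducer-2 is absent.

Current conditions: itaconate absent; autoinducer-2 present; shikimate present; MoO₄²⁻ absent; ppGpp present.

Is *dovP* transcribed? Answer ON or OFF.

OFF

Autoinducer-2 is present, so SibX is inactive.
ppGpp is present, so VelZ is inactive.
Required activator VelZ is absent, so *morL* is not transcribed.
So MorL is not produced.
Required activator SibX is absent, so *elnV* is not transcribed.
So ElnV is not produced.
Itaconate is absent, so JalK is inactive.
MoO₄²⁻ is absent, so YilB is inactive.
Required activator YilB is absent, so *dovP* is not transcribed.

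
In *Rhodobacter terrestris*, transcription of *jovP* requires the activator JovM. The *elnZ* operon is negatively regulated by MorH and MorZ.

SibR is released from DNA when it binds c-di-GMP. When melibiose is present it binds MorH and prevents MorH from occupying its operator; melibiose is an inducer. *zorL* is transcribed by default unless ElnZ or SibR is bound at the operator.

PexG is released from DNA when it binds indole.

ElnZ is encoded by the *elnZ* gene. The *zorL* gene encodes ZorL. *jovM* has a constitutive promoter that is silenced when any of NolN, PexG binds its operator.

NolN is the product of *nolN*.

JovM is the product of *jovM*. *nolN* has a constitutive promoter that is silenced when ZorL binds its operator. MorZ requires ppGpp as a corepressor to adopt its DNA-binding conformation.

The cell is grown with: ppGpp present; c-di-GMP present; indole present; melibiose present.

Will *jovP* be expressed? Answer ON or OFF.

ON

Melibiose is present, so MorH is inactive.
ppGpp is present, so MorZ is active.
With repressor MorZ bound, *elnZ* is not transcribed.
So ElnZ is not produced.
c-di-GMP is present, so SibR is inactive.
With no repressor bound, *zorL* is transcribed.
So ZorL is produced and active.
With repressor ZorL bound, *nolN* is not transcribed.
So NolN is not produced.
Indole is present, so PexG is inactive.
With no repressor bound, *jovM* is transcribed.
So JovM is produced and active.
No repressor is bound and JovM is active, so *jovP* is transcribed.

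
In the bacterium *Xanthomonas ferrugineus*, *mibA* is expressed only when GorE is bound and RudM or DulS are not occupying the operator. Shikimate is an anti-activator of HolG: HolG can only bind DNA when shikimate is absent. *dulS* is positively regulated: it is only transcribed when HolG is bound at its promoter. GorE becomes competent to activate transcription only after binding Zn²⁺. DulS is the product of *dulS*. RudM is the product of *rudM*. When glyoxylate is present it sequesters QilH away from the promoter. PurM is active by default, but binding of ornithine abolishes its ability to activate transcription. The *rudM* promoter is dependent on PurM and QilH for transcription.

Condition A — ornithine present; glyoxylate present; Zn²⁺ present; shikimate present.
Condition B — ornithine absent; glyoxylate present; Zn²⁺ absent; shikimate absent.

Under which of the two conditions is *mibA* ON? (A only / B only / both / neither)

Condition A:
Ornithine is present, so PurM is inactive.
Glyoxylate is present, so QilH is inactive.
Required activator PurM is absent, so *rudM* is not transcribed.
So RudM is not produced.
Zn²⁺ is present, so GorE is active.
Shikimate is present, so HolG is inactive.
Required activator HolG is absent, so *dulS* is not transcribed.
So DulS is not produced.
No repressor is bound and GorE is active, so *mibA* is transcribed.
→ *mibA* is ON in A.
Condition B:
Ornithine is absent, so PurM is active.
Glyoxylate is present, so QilH is inactive.
Required activator QilH is absent, so *rudM* is not transcribed.
So RudM is not produced.
Zn²⁺ is absent, so GorE is inactive.
Shikimate is absent, so HolG is active.
No repressor is bound and HolG is active, so *dulS* is transcribed.
So DulS is produced and active.
With repressor DulS bound, *mibA* is not transcribed.
→ *mibA* is OFF in B.

A only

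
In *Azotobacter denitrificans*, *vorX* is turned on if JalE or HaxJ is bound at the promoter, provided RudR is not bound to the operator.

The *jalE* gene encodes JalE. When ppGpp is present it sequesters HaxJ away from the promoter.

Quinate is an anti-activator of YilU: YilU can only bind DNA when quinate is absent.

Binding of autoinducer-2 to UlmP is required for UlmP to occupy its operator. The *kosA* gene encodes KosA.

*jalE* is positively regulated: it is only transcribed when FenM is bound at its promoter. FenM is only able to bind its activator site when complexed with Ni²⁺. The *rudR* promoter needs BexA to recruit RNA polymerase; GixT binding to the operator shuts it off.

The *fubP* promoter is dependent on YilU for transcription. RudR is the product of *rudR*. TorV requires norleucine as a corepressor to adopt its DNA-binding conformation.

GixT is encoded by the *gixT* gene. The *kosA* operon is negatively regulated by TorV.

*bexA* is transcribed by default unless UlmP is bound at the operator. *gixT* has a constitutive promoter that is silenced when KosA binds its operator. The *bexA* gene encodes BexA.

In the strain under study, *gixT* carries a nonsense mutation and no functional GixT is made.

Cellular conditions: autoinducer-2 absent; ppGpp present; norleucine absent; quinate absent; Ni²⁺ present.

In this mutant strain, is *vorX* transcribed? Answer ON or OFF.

Ni²⁺ is present, so FenM is active.
No repressor is bound and FenM is active, so *jalE* is transcribed.
So JalE is produced and active.
GixT is non-functional in this strain, so it has no effect.
Autoinducer-2 is absent, so UlmP is inactive.
With no repressor bound, *bexA* is transcribed.
So BexA is produced and active.
No repressor is bound and BexA is active, so *rudR* is transcribed.
So RudR is produced and active.
ppGpp is present, so HaxJ is inactive.
With repressor RudR bound, *vorX* is not transcribed.

OFF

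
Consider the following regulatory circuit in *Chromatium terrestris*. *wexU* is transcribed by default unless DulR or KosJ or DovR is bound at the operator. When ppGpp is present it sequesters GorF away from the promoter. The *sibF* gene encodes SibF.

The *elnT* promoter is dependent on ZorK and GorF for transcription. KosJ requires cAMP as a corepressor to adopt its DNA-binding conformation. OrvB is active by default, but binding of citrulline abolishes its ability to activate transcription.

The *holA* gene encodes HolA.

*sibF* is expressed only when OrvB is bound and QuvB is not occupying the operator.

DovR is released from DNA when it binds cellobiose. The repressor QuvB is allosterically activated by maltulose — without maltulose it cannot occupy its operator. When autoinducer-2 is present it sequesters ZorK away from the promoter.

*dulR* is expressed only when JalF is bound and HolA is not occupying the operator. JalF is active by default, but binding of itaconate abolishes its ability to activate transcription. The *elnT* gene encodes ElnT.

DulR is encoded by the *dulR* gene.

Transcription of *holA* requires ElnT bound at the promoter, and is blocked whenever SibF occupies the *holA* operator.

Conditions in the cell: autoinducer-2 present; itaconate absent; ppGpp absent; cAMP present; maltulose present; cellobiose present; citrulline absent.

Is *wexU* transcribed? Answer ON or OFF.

Maltulose is present, so QuvB is active.
Citrulline is absent, so OrvB is active.
With repressor QuvB bound, *sibF* is not transcribed.
So SibF is not produced.
Autoinducer-2 is present, so ZorK is inactive.
ppGpp is absent, so GorF is active.
Required activator ZorK is absent, so *elnT* is not transcribed.
So ElnT is not produced.
Required activator ElnT is absent, so *holA* is not transcribed.
So HolA is not produced.
Itaconate is absent, so JalF is active.
No repressor is bound and JalF is active, so *dulR* is transcribed.
So DulR is produced and active.
cAMP is present, so KosJ is active.
Cellobiose is present, so DovR is inactive.
With repressor DulR bound, *wexU* is not transcribed.

OFF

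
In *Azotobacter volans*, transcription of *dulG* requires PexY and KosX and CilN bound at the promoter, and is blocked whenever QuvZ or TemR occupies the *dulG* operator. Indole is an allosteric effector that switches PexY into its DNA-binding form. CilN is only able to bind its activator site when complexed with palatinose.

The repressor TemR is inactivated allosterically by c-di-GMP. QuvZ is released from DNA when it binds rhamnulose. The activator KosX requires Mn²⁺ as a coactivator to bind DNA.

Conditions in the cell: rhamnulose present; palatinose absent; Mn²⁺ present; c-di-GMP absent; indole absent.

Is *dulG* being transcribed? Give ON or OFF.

OFF

Indole is absent, so PexY is inactive.
Rhamnulose is present, so QuvZ is inactive.
c-di-GMP is absent, so TemR is active.
Mn²⁺ is present, so KosX is active.
Palatinose is absent, so CilN is inactive.
With repressor TemR bound, *dulG* is not transcribed.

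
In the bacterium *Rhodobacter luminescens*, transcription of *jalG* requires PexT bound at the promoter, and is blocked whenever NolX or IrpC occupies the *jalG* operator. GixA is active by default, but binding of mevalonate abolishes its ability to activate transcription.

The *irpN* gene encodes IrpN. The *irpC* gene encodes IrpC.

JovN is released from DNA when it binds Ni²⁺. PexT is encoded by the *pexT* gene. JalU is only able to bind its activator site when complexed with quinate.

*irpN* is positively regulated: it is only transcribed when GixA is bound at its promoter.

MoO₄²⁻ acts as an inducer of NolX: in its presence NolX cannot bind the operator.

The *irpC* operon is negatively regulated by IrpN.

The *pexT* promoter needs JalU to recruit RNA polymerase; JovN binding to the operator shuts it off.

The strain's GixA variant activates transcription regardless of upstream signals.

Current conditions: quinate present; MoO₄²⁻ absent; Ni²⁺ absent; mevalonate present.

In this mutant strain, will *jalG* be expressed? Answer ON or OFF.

MoO₄²⁻ is absent, so NolX is active.
GixA is constitutively active in this strain.
No repressor is bound and GixA is active, so *irpN* is transcribed.
So IrpN is produced and active.
With repressor IrpN bound, *irpC* is not transcribed.
So IrpC is not produced.
Quinate is present, so JalU is active.
Ni²⁺ is absent, so JovN is active.
With repressor JovN bound, *pexT* is not transcribed.
So PexT is not produced.
With repressor NolX bound, *jalG* is not transcribed.

OFF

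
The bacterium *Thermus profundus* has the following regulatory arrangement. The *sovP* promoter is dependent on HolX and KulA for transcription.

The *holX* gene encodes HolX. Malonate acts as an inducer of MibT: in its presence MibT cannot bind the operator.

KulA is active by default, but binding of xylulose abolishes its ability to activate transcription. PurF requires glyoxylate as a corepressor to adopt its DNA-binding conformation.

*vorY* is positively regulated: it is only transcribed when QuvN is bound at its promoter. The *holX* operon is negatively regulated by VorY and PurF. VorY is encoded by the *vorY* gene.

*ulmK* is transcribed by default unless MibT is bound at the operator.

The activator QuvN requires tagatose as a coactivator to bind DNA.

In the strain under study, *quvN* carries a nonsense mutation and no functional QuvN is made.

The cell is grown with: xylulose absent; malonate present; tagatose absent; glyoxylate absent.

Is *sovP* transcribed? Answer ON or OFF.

ON

QuvN is non-functional in this strain, so it has no effect.
Required activator QuvN is absent, so *vorY* is not transcribed.
So VorY is not produced.
Glyoxylate is absent, so PurF is inactive.
With no repressor bound, *holX* is transcribed.
So HolX is produced and active.
Xylulose is absent, so KulA is active.
No repressor is bound and HolX and KulA are active, so *sovP* is transcribed.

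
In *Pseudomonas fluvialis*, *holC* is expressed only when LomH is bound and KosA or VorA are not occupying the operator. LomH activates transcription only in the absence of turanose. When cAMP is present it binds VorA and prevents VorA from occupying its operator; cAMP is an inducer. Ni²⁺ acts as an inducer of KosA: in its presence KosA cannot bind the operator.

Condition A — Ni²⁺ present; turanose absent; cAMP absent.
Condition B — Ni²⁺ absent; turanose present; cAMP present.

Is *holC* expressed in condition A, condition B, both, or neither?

neither

Condition A:
Ni²⁺ is present, so KosA is inactive.
Turanose is absent, so LomH is active.
cAMP is absent, so VorA is active.
With repressor VorA bound, *holC* is not transcribed.
→ *holC* is OFF in A.
Condition B:
Ni²⁺ is absent, so KosA is active.
Turanose is present, so LomH is inactive.
cAMP is present, so VorA is inactive.
With repressor KosA bound, *holC* is not transcribed.
→ *holC* is OFF in B.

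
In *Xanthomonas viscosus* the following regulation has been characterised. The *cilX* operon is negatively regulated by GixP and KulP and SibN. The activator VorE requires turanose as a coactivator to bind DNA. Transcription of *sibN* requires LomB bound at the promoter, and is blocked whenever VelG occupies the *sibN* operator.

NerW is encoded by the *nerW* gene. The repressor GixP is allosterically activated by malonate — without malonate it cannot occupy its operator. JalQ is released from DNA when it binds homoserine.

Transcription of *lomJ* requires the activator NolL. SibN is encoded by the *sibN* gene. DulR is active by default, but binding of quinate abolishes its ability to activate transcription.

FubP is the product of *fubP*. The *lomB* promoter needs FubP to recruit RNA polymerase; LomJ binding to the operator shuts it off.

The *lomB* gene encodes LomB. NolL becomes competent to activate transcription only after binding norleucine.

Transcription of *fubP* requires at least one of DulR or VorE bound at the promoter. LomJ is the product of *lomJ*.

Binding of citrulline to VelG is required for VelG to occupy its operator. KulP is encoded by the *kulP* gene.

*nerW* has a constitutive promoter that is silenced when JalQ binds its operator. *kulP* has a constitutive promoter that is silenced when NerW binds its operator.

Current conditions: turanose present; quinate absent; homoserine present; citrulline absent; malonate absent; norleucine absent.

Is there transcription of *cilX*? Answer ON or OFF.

OFF

Malonate is absent, so GixP is inactive.
Homoserine is present, so JalQ is inactive.
With no repressor bound, *nerW* is transcribed.
So NerW is produced and active.
With repressor NerW bound, *kulP* is not transcribed.
So KulP is not produced.
Norleucine is absent, so NolL is inactive.
Required activator NolL is absent, so *lomJ* is not transcribed.
So LomJ is not produced.
Quinate is absent, so DulR is active.
Turanose is present, so VorE is active.
Activator DulR is present, so *fubP* is transcribed.
So FubP is produced and active.
No repressor is bound and FubP is active, so *lomB* is transcribed.
So LomB is produced and active.
Citrulline is absent, so VelG is inactive.
No repressor is bound and LomB is active, so *sibN* is transcribed.
So SibN is produced and active.
With repressor SibN bound, *cilX* is not transcribed.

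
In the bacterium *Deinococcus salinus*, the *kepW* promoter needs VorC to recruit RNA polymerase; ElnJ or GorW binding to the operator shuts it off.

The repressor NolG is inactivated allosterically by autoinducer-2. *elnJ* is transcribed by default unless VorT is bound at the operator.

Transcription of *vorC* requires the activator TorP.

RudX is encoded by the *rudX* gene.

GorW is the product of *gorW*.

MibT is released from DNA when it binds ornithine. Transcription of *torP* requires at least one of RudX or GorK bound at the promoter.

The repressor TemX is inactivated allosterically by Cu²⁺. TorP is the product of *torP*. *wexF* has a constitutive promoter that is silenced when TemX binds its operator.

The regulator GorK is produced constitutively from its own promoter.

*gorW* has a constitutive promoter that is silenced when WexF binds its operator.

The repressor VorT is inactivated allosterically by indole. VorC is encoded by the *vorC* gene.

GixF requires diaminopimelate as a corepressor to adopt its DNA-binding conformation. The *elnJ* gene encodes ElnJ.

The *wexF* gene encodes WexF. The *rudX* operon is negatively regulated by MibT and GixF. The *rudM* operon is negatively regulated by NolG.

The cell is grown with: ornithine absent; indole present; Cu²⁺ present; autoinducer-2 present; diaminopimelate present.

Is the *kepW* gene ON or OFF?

OFF

Indole is present, so VorT is inactive.
With no repressor bound, *elnJ* is transcribed.
So ElnJ is produced and active.
Ornithine is absent, so MibT is active.
Diaminopimelate is present, so GixF is active.
With repressor MibT bound, *rudX* is not transcribed.
So RudX is not produced.
GorK is produced constitutively and is active.
Activator GorK is present, so *torP* is transcribed.
So TorP is produced and active.
No repressor is bound and TorP is active, so *vorC* is transcribed.
So VorC is produced and active.
Cu²⁺ is present, so TemX is inactive.
With no repressor bound, *wexF* is transcribed.
So WexF is produced and active.
With repressor WexF bound, *gorW* is not transcribed.
So GorW is not produced.
With repressor ElnJ bound, *kepW* is not transcribed.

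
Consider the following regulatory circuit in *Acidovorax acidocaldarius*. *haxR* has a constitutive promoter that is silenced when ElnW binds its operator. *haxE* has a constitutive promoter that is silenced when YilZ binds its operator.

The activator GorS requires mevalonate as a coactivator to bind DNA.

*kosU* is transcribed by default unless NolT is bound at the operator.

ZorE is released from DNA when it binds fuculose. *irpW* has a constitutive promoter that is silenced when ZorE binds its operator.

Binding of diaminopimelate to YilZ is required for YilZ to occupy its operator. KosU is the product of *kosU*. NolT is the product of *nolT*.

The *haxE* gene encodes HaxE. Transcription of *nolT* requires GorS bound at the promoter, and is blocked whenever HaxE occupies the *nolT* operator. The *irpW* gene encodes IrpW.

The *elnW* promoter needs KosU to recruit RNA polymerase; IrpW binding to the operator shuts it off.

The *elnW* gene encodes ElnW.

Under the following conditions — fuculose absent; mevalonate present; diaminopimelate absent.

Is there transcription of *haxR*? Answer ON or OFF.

Diaminopimelate is absent, so YilZ is inactive.
With no repressor bound, *haxE* is transcribed.
So HaxE is produced and active.
Mevalonate is present, so GorS is active.
With repressor HaxE bound, *nolT* is not transcribed.
So NolT is not produced.
With no repressor bound, *kosU* is transcribed.
So KosU is produced and active.
Fuculose is absent, so ZorE is active.
With repressor ZorE bound, *irpW* is not transcribed.
So IrpW is not produced.
No repressor is bound and KosU is active, so *elnW* is transcribed.
So ElnW is produced and active.
With repressor ElnW bound, *haxR* is not transcribed.

OFF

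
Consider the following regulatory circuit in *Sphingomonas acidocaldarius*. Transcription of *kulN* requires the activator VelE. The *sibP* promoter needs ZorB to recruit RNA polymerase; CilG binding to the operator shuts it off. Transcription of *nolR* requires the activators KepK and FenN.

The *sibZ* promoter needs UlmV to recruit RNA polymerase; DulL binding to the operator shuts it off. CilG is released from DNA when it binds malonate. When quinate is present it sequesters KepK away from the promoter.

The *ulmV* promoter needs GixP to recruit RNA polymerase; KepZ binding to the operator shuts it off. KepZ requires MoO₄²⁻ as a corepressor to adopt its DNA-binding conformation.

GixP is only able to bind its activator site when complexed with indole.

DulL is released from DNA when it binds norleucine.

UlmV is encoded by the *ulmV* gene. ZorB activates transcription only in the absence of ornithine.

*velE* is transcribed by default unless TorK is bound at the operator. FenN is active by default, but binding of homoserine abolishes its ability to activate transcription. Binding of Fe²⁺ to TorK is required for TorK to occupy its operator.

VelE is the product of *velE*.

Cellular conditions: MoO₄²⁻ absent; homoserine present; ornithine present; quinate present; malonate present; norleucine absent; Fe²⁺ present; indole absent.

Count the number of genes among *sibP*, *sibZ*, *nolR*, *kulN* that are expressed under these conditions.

0

Ornithine is present, so ZorB is inactive.
Malonate is present, so CilG is inactive.
Required activator ZorB is absent, so *sibP* is not transcribed.
→ *sibP* is OFF.
Indole is absent, so GixP is inactive.
MoO₄²⁻ is absent, so KepZ is inactive.
Required activator GixP is absent, so *ulmV* is not transcribed.
So UlmV is not produced.
Norleucine is absent, so DulL is active.
With repressor DulL bound, *sibZ* is not transcribed.
→ *sibZ* is OFF.
Quinate is present, so KepK is inactive.
Homoserine is present, so FenN is inactive.
Required activator KepK is absent, so *nolR* is not transcribed.
→ *nolR* is OFF.
Fe²⁺ is present, so TorK is active.
With repressor TorK bound, *velE* is not transcribed.
So VelE is not produced.
Required activator VelE is absent, so *kulN* is not transcribed.
→ *kulN* is OFF.
0 of the 4 genes are transcribed.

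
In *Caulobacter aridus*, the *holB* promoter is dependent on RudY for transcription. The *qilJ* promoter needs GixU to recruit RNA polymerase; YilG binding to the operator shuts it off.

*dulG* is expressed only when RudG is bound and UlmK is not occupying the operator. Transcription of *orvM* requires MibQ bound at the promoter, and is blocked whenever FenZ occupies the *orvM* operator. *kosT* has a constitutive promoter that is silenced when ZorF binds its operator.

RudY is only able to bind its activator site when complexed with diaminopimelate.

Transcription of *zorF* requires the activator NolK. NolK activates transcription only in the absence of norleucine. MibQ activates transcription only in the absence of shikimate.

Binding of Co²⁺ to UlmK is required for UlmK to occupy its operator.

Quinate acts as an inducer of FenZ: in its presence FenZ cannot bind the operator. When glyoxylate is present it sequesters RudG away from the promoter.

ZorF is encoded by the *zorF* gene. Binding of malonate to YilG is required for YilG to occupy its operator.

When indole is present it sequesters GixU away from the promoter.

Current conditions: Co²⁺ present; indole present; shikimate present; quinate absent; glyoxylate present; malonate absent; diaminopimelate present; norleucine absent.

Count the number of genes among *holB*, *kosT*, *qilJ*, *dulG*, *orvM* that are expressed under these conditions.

1

Diaminopimelate is present, so RudY is active.
No repressor is bound and RudY is active, so *holB* is transcribed.
→ *holB* is ON.
Norleucine is absent, so NolK is active.
No repressor is bound and NolK is active, so *zorF* is transcribed.
So ZorF is produced and active.
With repressor ZorF bound, *kosT* is not transcribed.
→ *kosT* is OFF.
Malonate is absent, so YilG is inactive.
Indole is present, so GixU is inactive.
Required activator GixU is absent, so *qilJ* is not transcribed.
→ *qilJ* is OFF.
Co²⁺ is present, so UlmK is active.
Glyoxylate is present, so RudG is inactive.
With repressor UlmK bound, *dulG* is not transcribed.
→ *dulG* is OFF.
Quinate is absent, so FenZ is active.
Shikimate is present, so MibQ is inactive.
With repressor FenZ bound, *orvM* is not transcribed.
→ *orvM* is OFF.
1 of the 5 genes is transcribed.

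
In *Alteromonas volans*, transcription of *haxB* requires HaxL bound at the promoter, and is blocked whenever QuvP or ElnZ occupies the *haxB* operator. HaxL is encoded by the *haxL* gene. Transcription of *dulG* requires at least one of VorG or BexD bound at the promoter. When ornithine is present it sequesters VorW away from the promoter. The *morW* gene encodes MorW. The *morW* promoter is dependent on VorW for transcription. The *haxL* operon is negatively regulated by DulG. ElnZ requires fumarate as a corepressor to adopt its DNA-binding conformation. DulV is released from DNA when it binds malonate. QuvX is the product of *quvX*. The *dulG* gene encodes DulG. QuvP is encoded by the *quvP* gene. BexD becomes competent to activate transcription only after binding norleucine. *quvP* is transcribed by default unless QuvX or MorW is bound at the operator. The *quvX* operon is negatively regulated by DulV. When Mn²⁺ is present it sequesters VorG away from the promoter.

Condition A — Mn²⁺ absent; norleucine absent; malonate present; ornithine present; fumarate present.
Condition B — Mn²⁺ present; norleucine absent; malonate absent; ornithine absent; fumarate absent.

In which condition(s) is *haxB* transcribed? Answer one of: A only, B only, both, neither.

B only

Condition A:
Mn²⁺ is absent, so VorG is active.
Norleucine is absent, so BexD is inactive.
Activator VorG is present, so *dulG* is transcribed.
So DulG is produced and active.
With repressor DulG bound, *haxL* is not transcribed.
So HaxL is not produced.
Malonate is present, so DulV is inactive.
With no repressor bound, *quvX* is transcribed.
So QuvX is produced and active.
Ornithine is present, so VorW is inactive.
Required activator VorW is absent, so *morW* is not transcribed.
So MorW is not produced.
With repressor QuvX bound, *quvP* is not transcribed.
So QuvP is not produced.
Fumarate is present, so ElnZ is active.
With repressor ElnZ bound, *haxB* is not transcribed.
→ *haxB* is OFF in A.
Condition B:
Mn²⁺ is present, so VorG is inactive.
Norleucine is absent, so BexD is inactive.
No activator is available at the *dulG* promoter, so *dulG* is not transcribed.
So DulG is not produced.
With no repressor bound, *haxL* is transcribed.
So HaxL is produced and active.
Malonate is absent, so DulV is active.
With repressor DulV bound, *quvX* is not transcribed.
So QuvX is not produced.
Ornithine is absent, so VorW is active.
No repressor is bound and VorW is active, so *morW* is transcribed.
So MorW is produced and active.
With repressor MorW bound, *quvP* is not transcribed.
So QuvP is not produced.
Fumarate is absent, so ElnZ is inactive.
No repressor is bound and HaxL is active, so *haxB* is transcribed.
→ *haxB* is ON in B.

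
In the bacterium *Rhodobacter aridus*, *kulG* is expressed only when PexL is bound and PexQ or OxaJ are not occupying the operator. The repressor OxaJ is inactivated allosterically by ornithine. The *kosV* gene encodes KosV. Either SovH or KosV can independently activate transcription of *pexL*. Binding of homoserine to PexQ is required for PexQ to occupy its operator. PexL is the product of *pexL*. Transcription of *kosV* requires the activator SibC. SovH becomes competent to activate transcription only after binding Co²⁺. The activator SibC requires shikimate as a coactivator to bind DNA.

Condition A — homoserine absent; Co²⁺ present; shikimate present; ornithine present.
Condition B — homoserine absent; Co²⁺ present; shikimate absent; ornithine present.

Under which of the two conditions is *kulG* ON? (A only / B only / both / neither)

both

Condition A:
Homoserine is absent, so PexQ is inactive.
Co²⁺ is present, so SovH is active.
Shikimate is present, so SibC is active.
No repressor is bound and SibC is active, so *kosV* is transcribed.
So KosV is produced and active.
Activator SovH is present, so *pexL* is transcribed.
So PexL is produced and active.
Ornithine is present, so OxaJ is inactive.
No repressor is bound and PexL is active, so *kulG* is transcribed.
→ *kulG* is ON in A.
Condition B:
Homoserine is absent, so PexQ is inactive.
Co²⁺ is present, so SovH is active.
Shikimate is absent, so SibC is inactive.
Required activator SibC is absent, so *kosV* is not transcribed.
So KosV is not produced.
Activator SovH is present, so *pexL* is transcribed.
So PexL is produced and active.
Ornithine is present, so OxaJ is inactive.
No repressor is bound and PexL is active, so *kulG* is transcribed.
→ *kulG* is ON in B.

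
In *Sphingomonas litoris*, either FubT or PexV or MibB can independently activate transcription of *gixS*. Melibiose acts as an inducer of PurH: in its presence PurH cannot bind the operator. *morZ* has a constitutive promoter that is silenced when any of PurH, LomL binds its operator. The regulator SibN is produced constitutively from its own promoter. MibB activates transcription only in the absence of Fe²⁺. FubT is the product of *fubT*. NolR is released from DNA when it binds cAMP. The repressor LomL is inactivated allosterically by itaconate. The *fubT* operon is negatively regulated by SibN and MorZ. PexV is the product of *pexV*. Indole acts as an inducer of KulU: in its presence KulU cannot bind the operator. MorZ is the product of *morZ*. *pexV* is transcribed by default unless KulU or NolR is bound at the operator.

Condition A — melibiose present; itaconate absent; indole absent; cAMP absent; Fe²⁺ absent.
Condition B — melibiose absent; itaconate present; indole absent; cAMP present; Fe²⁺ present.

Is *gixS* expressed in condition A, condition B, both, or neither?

A only

Condition A:
SibN is produced constitutively and is active.
Melibiose is present, so PurH is inactive.
Itaconate is absent, so LomL is active.
With repressor LomL bound, *morZ* is not transcribed.
So MorZ is not produced.
With repressor SibN bound, *fubT* is not transcribed.
So FubT is not produced.
Indole is absent, so KulU is active.
cAMP is absent, so NolR is active.
With repressor KulU bound, *pexV* is not transcribed.
So PexV is not produced.
Fe²⁺ is absent, so MibB is active.
Activator MibB is present, so *gixS* is transcribed.
→ *gixS* is ON in A.
Condition B:
SibN is produced constitutively and is active.
Melibiose is absent, so PurH is active.
Itaconate is present, so LomL is inactive.
With repressor PurH bound, *morZ* is not transcribed.
So MorZ is not produced.
With repressor SibN bound, *fubT* is not transcribed.
So FubT is not produced.
Indole is absent, so KulU is active.
cAMP is present, so NolR is inactive.
With repressor KulU bound, *pexV* is not transcribed.
So PexV is not produced.
Fe²⁺ is present, so MibB is inactive.
No activator is available at the *gixS* promoter, so *gixS* is not transcribed.
→ *gixS* is OFF in B.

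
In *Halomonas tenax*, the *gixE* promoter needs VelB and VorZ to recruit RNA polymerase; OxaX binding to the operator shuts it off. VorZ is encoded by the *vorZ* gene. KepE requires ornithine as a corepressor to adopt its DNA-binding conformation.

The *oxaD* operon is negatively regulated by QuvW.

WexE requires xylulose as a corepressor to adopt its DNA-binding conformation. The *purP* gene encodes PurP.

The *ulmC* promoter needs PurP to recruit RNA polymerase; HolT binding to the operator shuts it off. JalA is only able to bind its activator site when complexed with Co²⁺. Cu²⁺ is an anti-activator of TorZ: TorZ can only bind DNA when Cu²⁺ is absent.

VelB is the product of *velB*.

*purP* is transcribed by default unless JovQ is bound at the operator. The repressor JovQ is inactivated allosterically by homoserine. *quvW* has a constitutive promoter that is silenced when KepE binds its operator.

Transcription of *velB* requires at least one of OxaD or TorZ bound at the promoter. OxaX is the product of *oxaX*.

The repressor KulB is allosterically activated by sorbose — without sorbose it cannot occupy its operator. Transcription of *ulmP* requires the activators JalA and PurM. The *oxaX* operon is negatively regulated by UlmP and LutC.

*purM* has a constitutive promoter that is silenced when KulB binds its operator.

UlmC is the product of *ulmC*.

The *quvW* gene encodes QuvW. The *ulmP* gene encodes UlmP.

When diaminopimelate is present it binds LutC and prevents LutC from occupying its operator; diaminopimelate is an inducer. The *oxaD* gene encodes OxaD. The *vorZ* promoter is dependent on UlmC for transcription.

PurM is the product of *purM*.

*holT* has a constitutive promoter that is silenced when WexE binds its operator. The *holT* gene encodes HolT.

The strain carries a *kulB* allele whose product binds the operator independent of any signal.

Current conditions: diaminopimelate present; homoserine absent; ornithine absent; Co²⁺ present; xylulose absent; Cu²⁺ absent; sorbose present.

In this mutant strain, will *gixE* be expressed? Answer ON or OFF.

Ornithine is absent, so KepE is inactive.
With no repressor bound, *quvW* is transcribed.
So QuvW is produced and active.
With repressor QuvW bound, *oxaD* is not transcribed.
So OxaD is not produced.
Cu²⁺ is absent, so TorZ is active.
Activator TorZ is present, so *velB* is transcribed.
So VelB is produced and active.
Co²⁺ is present, so JalA is active.
KulB is constitutively active in this strain.
With repressor KulB bound, *purM* is not transcribed.
So PurM is not produced.
Required activator PurM is absent, so *ulmP* is not transcribed.
So UlmP is not produced.
Diaminopimelate is present, so LutC is inactive.
With no repressor bound, *oxaX* is transcribed.
So OxaX is produced and active.
Xylulose is absent, so WexE is inactive.
With no repressor bound, *holT* is transcribed.
So HolT is produced and active.
Homoserine is absent, so JovQ is active.
With repressor JovQ bound, *purP* is not transcribed.
So PurP is not produced.
With repressor HolT bound, *ulmC* is not transcribed.
So UlmC is not produced.
Required activator UlmC is absent, so *vorZ* is not transcribed.
So VorZ is not produced.
With repressor OxaX bound, *gixE* is not transcribed.

OFF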